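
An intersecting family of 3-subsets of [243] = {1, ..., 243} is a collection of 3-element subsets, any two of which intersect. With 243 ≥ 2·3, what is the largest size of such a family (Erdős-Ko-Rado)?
max |F| = C(242, 2) = 29161

The Erdős-Ko-Rado theorem states: for n ≥ 2k, an intersecting family of k-subsets of an n-element set has size at most C(n − 1, k − 1), with equality for 'star' families {A ⊆ [n] : |A| = k, i ∈ A} (fix an element i). For n = 243, k = 3: C(242, 2) = 29161.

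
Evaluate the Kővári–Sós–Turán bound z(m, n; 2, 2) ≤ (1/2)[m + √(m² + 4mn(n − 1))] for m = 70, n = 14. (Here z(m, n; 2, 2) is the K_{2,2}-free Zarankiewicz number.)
z(70, 14; 2, 2) ≤ (1/2)[70 + √(70² + 4·70·14·13)] = (1/2)[70 + √55860] = 153.1736

Kővári–Sós–Turán: let r_1, ..., r_70 be the row sums and z = Σ r_i the total number of 1s. Each pair of columns can share at most one row with both entries 1 (else a 2×2 all-ones block appears), so Σ_i C(r_i, 2) ≤ C(14, 2) = 91. By convexity Σ_i C(r_i, 2) ≥ 70·C(z/70, 2) = z(z − 70)/(2·70), giving z² − 70z − 70·14·13 ≤ 0 and hence z ≤ (1/2)[70 + √(4900 + 4·12740)] = (1/2)[70 + √55860] ≈ (1/2)(70 + 236.3472) = 153.1736.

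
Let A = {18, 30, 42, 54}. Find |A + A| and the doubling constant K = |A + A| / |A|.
K = |A + A| / |A| = 7/4

Enumerate A + A = {a + b : a, b ∈ A}. With |A| = 4, there are |A|^2 = 16 ordered sum pairs; collecting distinct values, A + A = {36, 48, 60, 72, 84, 96, 108}, so |A + A| = 7. Thus K = 7/4. Here |A + A| = 2|A| − 1 = 7, the minimum possible — so K = 7/4 is minimal, which holds iff A is an arithmetic progression.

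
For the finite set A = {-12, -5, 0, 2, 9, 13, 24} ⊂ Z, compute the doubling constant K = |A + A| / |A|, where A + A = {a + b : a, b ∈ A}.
K = |A + A| / |A| = 24/7

Enumerate A + A = {a + b : a, b ∈ A}. With |A| = 7, there are |A|^2 = 49 ordered sum pairs; collecting distinct values, A + A = {-24, -17, -12, -10, -5, -3, 0, 1, 2, 4, 8, 9, 11, 12, 13, 15, 18, 19, 22, 24, 26, 33, 37, 48}, so |A + A| = 24. Thus K = 24/7. For comparison, the minimum possible |A + A| over all 7-element sets is 2·7 − 1 = 13 (so min K = 13/7), attained only by arithmetic progressions.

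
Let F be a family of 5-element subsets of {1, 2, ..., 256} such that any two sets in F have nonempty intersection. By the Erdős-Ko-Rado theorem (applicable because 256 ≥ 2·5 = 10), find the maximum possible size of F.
max |F| = C(255, 4) = 172061505

Erdős-Ko-Rado (1961): when n ≥ 2k, max |F| = C(n−1, k−1). The bound is attained by the star {A : i ∈ A} for any fixed i ∈ [n]. Here C(256−1, 5−1) = C(255, 4) = 172061505.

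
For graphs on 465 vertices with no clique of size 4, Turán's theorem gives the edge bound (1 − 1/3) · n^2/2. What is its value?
Turán density bound = (2/3) · 465^2/2 = 72075

Turán's theorem: ex(n, K_{r+1}) is achieved by the complete r-partite Turán graph T(n, r) with parts as balanced as possible, and is at most (1 − 1/r) · n^2/2. For r = 3, n = 465: the density bound is (2/3) · 216225/2 = 72075. Since 3 ∣ 465, the Turán graph T(465, 3) has parts of equal size 155, and its edge count e(T(465, 3)) = 72075 attains the density bound exactly.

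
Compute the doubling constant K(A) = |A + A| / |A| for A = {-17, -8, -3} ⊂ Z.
K = |A + A| / |A| = 6/3 = 2

Enumerate A + A = {a + b : a, b ∈ A}. With |A| = 3, there are |A|^2 = 9 ordered sum pairs; collecting distinct values, A + A = {-34, -25, -20, -16, -11, -6}, so |A + A| = 6. Thus K = 6/3 = 2. For comparison, the minimum possible |A + A| over all 3-element sets is 2·3 − 1 = 5 (so min K = 5/3), attained only by arithmetic progressions.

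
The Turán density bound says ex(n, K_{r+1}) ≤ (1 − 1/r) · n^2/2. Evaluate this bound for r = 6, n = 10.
Turán density bound = (5/6) · 10^2/2 = 125/3 ≈ 41.6667

Turán's theorem: ex(n, K_{r+1}) is achieved by the complete r-partite Turán graph T(n, r) with parts as balanced as possible, and is at most (1 − 1/r) · n^2/2. For r = 6, n = 10: the density bound is (5/6) · 100/2 = 125/3 ≈ 41.6667. The integer-valued extremum is e(T(10, 6)) = 41, which is strictly less than the density bound 125/3 since 6 ∤ 10 (the parts of T(10, 6) cannot all be equal).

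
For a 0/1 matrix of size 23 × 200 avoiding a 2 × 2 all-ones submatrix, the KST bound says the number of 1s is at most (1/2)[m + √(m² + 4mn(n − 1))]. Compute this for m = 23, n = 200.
z(23, 200; 2, 2) ≤ (1/2)[23 + √(23² + 4·23·200·199)] = (1/2)[23 + √3662129] = 968.3345

Kővári–Sós–Turán: let r_1, ..., r_23 be the row sums and z = Σ r_i the total number of 1s. Each pair of columns can share at most one row with both entries 1 (else a 2×2 all-ones block appears), so Σ_i C(r_i, 2) ≤ C(200, 2) = 19900. By convexity Σ_i C(r_i, 2) ≥ 23·C(z/23, 2) = z(z − 23)/(2·23), giving z² − 23z − 23·200·199 ≤ 0 and hence z ≤ (1/2)[23 + √(529 + 4·915400)] = (1/2)[23 + √3662129] ≈ (1/2)(23 + 1913.669) = 968.3345.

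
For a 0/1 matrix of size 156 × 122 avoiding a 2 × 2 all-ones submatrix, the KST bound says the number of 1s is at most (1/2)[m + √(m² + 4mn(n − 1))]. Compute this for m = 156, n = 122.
z(156, 122; 2, 2) ≤ (1/2)[156 + √(156² + 4·156·122·121)] = (1/2)[156 + √9235824] = 1597.5249

Kővári–Sós–Turán: let r_1, ..., r_156 be the row sums and z = Σ r_i the total number of 1s. Each pair of columns can share at most one row with both entries 1 (else a 2×2 all-ones block appears), so Σ_i C(r_i, 2) ≤ C(122, 2) = 7381. By convexity Σ_i C(r_i, 2) ≥ 156·C(z/156, 2) = z(z − 156)/(2·156), giving z² − 156z − 156·122·121 ≤ 0 and hence z ≤ (1/2)[156 + √(24336 + 4·2302872)] = (1/2)[156 + √9235824] ≈ (1/2)(156 + 3039.0499) = 1597.5249.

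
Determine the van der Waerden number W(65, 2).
W(65, 2) = 65 + 1 = 66

A 2-term AP is any pair of integers, so a monochromatic 2-AP exists iff some colour is used at least twice. With 65 colours, the colouring i ↦ i on {1, ..., 65} uses each colour once, avoiding any monochromatic pair, so W(65, 2) > 65. For {1, ..., 66}, pigeonhole forces two integers of the same colour, which form a monochromatic 2-AP. Hence W(65, 2) = 66.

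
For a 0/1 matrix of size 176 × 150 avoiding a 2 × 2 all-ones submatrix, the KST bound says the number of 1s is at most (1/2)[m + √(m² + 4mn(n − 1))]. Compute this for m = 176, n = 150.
z(176, 150; 2, 2) ≤ (1/2)[176 + √(176² + 4·176·150·149)] = (1/2)[176 + √15765376] = 2073.2818

Kővári–Sós–Turán: let r_1, ..., r_176 be the row sums and z = Σ r_i the total number of 1s. Each pair of columns can share at most one row with both entries 1 (else a 2×2 all-ones block appears), so Σ_i C(r_i, 2) ≤ C(150, 2) = 11175. By convexity Σ_i C(r_i, 2) ≥ 176·C(z/176, 2) = z(z − 176)/(2·176), giving z² − 176z − 176·150·149 ≤ 0 and hence z ≤ (1/2)[176 + √(30976 + 4·3933600)] = (1/2)[176 + √15765376] ≈ (1/2)(176 + 3970.5637) = 2073.2818.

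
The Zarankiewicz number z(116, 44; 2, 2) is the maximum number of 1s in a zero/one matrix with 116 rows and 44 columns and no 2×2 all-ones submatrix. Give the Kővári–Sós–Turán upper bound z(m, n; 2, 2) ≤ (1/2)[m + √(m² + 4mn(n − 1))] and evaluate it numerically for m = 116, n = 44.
z(116, 44; 2, 2) ≤ (1/2)[116 + √(116² + 4·116·44·43)] = (1/2)[116 + √891344] = 530.0551

Kővári–Sós–Turán: let r_1, ..., r_116 be the row sums and z = Σ r_i the total number of 1s. Each pair of columns can share at most one row with both entries 1 (else a 2×2 all-ones block appears), so Σ_i C(r_i, 2) ≤ C(44, 2) = 946. By convexity Σ_i C(r_i, 2) ≥ 116·C(z/116, 2) = z(z − 116)/(2·116), giving z² − 116z − 116·44·43 ≤ 0 and hence z ≤ (1/2)[116 + √(13456 + 4·219472)] = (1/2)[116 + √891344] ≈ (1/2)(116 + 944.1102) = 530.0551.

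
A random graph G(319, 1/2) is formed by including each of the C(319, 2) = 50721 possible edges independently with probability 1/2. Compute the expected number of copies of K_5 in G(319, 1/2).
E[# K_5] = C(319, 5) · (1/2)^C(5, 2) = 26674326063 / 2^10 ≈ 26049146.545898

For each 5-subset S of vertices (there are C(319, 5) = 26674326063 such S), let X_S = 1 if S induces a K_5 (all C(5, 2) = 10 edges present). Then P(X_S = 1) = (1/2)^10 = 1/1024. By linearity of expectation, E[# K_5] = C(319, 5) · (1/2)^10 = 26674326063 / 1024 ≈ 26049146.545898.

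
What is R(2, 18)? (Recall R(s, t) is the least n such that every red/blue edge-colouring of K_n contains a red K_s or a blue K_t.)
R(2, 18) = 18

R(2, k) = k for all k ≥ 2: in a 2-colouring of K_k, either some edge is red (a red K_2) or all edges are blue (a blue K_k). And K_{17} coloured all-blue has no blue K_18, so R(2, 18) > 17. Hence R(2, 18) = 18.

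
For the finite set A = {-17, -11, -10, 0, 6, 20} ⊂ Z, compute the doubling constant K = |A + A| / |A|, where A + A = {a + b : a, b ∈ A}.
K = |A + A| / |A| = 20/6 = 10/3

Enumerate A + A = {a + b : a, b ∈ A}. With |A| = 6, there are |A|^2 = 36 ordered sum pairs; collecting distinct values, A + A = {-34, -28, -27, -22, -21, -20, -17, -11, -10, -5, -4, 0, 3, 6, 9, 10, 12, 20, 26, 40}, so |A + A| = 20. Thus K = 20/6 = 10/3. For comparison, the minimum possible |A + A| over all 6-element sets is 2·6 − 1 = 11 (so min K = 11/6), attained only by arithmetic progressions.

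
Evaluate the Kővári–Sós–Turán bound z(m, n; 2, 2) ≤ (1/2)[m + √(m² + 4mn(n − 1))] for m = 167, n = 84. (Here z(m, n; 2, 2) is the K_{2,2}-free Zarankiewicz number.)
z(167, 84; 2, 2) ≤ (1/2)[167 + √(167² + 4·167·84·83)] = (1/2)[167 + √4685185] = 1165.7644

Kővári–Sós–Turán: let r_1, ..., r_167 be the row sums and z = Σ r_i the total number of 1s. Each pair of columns can share at most one row with both entries 1 (else a 2×2 all-ones block appears), so Σ_i C(r_i, 2) ≤ C(84, 2) = 3486. By convexity Σ_i C(r_i, 2) ≥ 167·C(z/167, 2) = z(z − 167)/(2·167), giving z² − 167z − 167·84·83 ≤ 0 and hence z ≤ (1/2)[167 + √(27889 + 4·1164324)] = (1/2)[167 + √4685185] ≈ (1/2)(167 + 2164.5288) = 1165.7644.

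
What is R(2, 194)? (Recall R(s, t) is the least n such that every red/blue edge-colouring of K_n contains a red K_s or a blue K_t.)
R(2, 194) = 194

R(2, k) = k for all k ≥ 2: in a 2-colouring of K_k, either some edge is red (a red K_2) or all edges are blue (a blue K_k). And K_{193} coloured all-blue has no blue K_194, so R(2, 194) > 193. Hence R(2, 194) = 194.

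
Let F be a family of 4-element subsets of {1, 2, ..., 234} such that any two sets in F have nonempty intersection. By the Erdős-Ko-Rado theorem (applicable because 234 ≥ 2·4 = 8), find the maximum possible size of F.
max |F| = C(233, 3) = 2081156

Erdős-Ko-Rado (1961): when n ≥ 2k, max |F| = C(n−1, k−1). The bound is attained by the star {A : i ∈ A} for any fixed i ∈ [n]. Here C(234−1, 4−1) = C(233, 3) = 2081156.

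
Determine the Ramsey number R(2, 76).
R(2, 76) = 76

R(2, k) = k for all k ≥ 2: in a 2-colouring of K_k, either some edge is red (a red K_2) or all edges are blue (a blue K_k). And K_{75} coloured all-blue has no blue K_76, so R(2, 76) > 75. Hence R(2, 76) = 76.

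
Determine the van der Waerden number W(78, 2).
W(78, 2) = 78 + 1 = 79

A 2-term AP is any pair of integers, so a monochromatic 2-AP exists iff some colour is used at least twice. With 78 colours, the colouring i ↦ i on {1, ..., 78} uses each colour once, avoiding any monochromatic pair, so W(78, 2) > 78. For {1, ..., 79}, pigeonhole forces two integers of the same colour, which form a monochromatic 2-AP. Hence W(78, 2) = 79.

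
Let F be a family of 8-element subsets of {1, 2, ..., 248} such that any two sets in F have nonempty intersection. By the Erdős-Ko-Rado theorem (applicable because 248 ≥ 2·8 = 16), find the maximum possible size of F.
max |F| = C(247, 7) = 10214006191389

Erdős-Ko-Rado (1961): when n ≥ 2k, max |F| = C(n−1, k−1). The bound is attained by the star {A : i ∈ A} for any fixed i ∈ [n]. Here C(248−1, 8−1) = C(247, 7) = 10214006191389.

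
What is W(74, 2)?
W(74, 2) = 74 + 1 = 75

A 2-term AP is any pair of integers, so a monochromatic 2-AP exists iff some colour is used at least twice. With 74 colours, the colouring i ↦ i on {1, ..., 74} uses each colour once, avoiding any monochromatic pair, so W(74, 2) > 74. For {1, ..., 75}, pigeonhole forces two integers of the same colour, which form a monochromatic 2-AP. Hence W(74, 2) = 75.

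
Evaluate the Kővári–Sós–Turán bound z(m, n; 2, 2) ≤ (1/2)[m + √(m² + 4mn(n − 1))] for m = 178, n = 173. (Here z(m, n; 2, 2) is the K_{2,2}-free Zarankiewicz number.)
z(178, 173; 2, 2) ≤ (1/2)[178 + √(178² + 4·178·173·172)] = (1/2)[178 + √21217956] = 2392.1476

Kővári–Sós–Turán: let r_1, ..., r_178 be the row sums and z = Σ r_i the total number of 1s. Each pair of columns can share at most one row with both entries 1 (else a 2×2 all-ones block appears), so Σ_i C(r_i, 2) ≤ C(173, 2) = 14878. By convexity Σ_i C(r_i, 2) ≥ 178·C(z/178, 2) = z(z − 178)/(2·178), giving z² − 178z − 178·173·172 ≤ 0 and hence z ≤ (1/2)[178 + √(31684 + 4·5296568)] = (1/2)[178 + √21217956] ≈ (1/2)(178 + 4606.2953) = 2392.1476.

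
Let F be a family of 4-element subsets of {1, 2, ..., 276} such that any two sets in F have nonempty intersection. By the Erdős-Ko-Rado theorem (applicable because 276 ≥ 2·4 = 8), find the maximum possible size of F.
max |F| = C(275, 3) = 3428425

Erdős-Ko-Rado (1961): when n ≥ 2k, max |F| = C(n−1, k−1). The bound is attained by the star {A : i ∈ A} for any fixed i ∈ [n]. Here C(276−1, 4−1) = C(275, 3) = 3428425.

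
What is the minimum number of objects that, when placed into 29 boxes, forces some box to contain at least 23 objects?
n = (23 − 1)·29 + 1 = 639

By the generalised pigeonhole principle, to guarantee some box contains ≥ r objects we need more than (r − 1) · k objects total. Threshold: n = (r − 1) · k + 1. With r = 23 and k = 29: n = 22 · 29 + 1 = 638 + 1 = 639. For n = 638 = 22 · 29, we can put exactly 22 objects in every box, avoiding 23 in any single one — so 639 is tight.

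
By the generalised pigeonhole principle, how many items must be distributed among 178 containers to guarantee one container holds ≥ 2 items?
n = (2 − 1)·178 + 1 = 179

By the generalised pigeonhole principle, to guarantee some box contains ≥ r objects we need more than (r − 1) · k objects total. Threshold: n = (r − 1) · k + 1. With r = 2 and k = 178: n = 1 · 178 + 1 = 178 + 1 = 179. For n = 178 = 1 · 178, we can put exactly 1 objects in every box, avoiding 2 in any single one — so 179 is tight.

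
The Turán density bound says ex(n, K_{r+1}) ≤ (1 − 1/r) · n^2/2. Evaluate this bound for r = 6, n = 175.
Turán density bound = (5/6) · 175^2/2 = 153125/12 ≈ 12760.4167

Turán's theorem: ex(n, K_{r+1}) is achieved by the complete r-partite Turán graph T(n, r) with parts as balanced as possible, and is at most (1 − 1/r) · n^2/2. For r = 6, n = 175: the density bound is (5/6) · 30625/2 = 153125/12 ≈ 12760.4167. The integer-valued extremum is e(T(175, 6)) = 12760, which is strictly less than the density bound 153125/12 since 6 ∤ 175 (the parts of T(175, 6) cannot all be equal).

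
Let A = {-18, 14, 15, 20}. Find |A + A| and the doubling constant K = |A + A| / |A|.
K = |A + A| / |A| = 10/4 = 5/2

Enumerate A + A = {a + b : a, b ∈ A}. With |A| = 4, there are |A|^2 = 16 ordered sum pairs; collecting distinct values, A + A = {-36, -4, -3, 2, 28, 29, 30, 34, 35, 40}, so |A + A| = 10. Thus K = 10/4 = 5/2. For comparison, the minimum possible |A + A| over all 4-element sets is 2·4 − 1 = 7 (so min K = 7/4), attained only by arithmetic progressions.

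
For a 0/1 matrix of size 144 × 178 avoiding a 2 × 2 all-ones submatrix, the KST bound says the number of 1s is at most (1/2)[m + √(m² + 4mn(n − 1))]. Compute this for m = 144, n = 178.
z(144, 178; 2, 2) ≤ (1/2)[144 + √(144² + 4·144·178·177)] = (1/2)[144 + √18168192] = 2203.2081

Kővári–Sós–Turán: let r_1, ..., r_144 be the row sums and z = Σ r_i the total number of 1s. Each pair of columns can share at most one row with both entries 1 (else a 2×2 all-ones block appears), so Σ_i C(r_i, 2) ≤ C(178, 2) = 15753. By convexity Σ_i C(r_i, 2) ≥ 144·C(z/144, 2) = z(z − 144)/(2·144), giving z² − 144z − 144·178·177 ≤ 0 and hence z ≤ (1/2)[144 + √(20736 + 4·4536864)] = (1/2)[144 + √18168192] ≈ (1/2)(144 + 4262.4162) = 2203.2081.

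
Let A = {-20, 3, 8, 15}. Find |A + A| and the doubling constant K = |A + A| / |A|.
K = |A + A| / |A| = 10/4 = 5/2

Enumerate A + A = {a + b : a, b ∈ A}. With |A| = 4, there are |A|^2 = 16 ordered sum pairs; collecting distinct values, A + A = {-40, -17, -12, -5, 6, 11, 16, 18, 23, 30}, so |A + A| = 10. Thus K = 10/4 = 5/2. For comparison, the minimum possible |A + A| over all 4-element sets is 2·4 − 1 = 7 (so min K = 7/4), attained only by arithmetic progressions.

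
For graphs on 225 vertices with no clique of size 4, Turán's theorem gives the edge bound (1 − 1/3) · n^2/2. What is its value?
Turán density bound = (2/3) · 225^2/2 = 16875

Turán's theorem: ex(n, K_{r+1}) is achieved by the complete r-partite Turán graph T(n, r) with parts as balanced as possible, and is at most (1 − 1/r) · n^2/2. For r = 3, n = 225: the density bound is (2/3) · 50625/2 = 16875. Since 3 ∣ 225, the Turán graph T(225, 3) has parts of equal size 75, and its edge count e(T(225, 3)) = 16875 attains the density bound exactly.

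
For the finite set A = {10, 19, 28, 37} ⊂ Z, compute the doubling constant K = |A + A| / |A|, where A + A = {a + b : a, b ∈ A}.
K = |A + A| / |A| = 7/4

Enumerate A + A = {a + b : a, b ∈ A}. With |A| = 4, there are |A|^2 = 16 ordered sum pairs; collecting distinct values, A + A = {20, 29, 38, 47, 56, 65, 74}, so |A + A| = 7. Thus K = 7/4. Here |A + A| = 2|A| − 1 = 7, the minimum possible — so K = 7/4 is minimal, which holds iff A is an arithmetic progression.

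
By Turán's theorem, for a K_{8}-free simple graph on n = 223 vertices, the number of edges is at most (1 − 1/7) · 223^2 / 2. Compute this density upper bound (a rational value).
Turán density bound = (6/7) · 223^2/2 = 149187/7 ≈ 21312.4286

Turán's theorem: ex(n, K_{r+1}) is achieved by the complete r-partite Turán graph T(n, r) with parts as balanced as possible, and is at most (1 − 1/r) · n^2/2. For r = 7, n = 223: the density bound is (6/7) · 49729/2 = 149187/7 ≈ 21312.4286. The integer-valued extremum is e(T(223, 7)) = 21312, which is strictly less than the density bound 149187/7 since 7 ∤ 223 (the parts of T(223, 7) cannot all be equal).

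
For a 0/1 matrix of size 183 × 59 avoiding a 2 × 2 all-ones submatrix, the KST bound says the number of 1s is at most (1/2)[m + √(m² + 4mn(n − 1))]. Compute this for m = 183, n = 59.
z(183, 59; 2, 2) ≤ (1/2)[183 + √(183² + 4·183·59·58)] = (1/2)[183 + √2538393] = 888.1168

Kővári–Sós–Turán: let r_1, ..., r_183 be the row sums and z = Σ r_i the total number of 1s. Each pair of columns can share at most one row with both entries 1 (else a 2×2 all-ones block appears), so Σ_i C(r_i, 2) ≤ C(59, 2) = 1711. By convexity Σ_i C(r_i, 2) ≥ 183·C(z/183, 2) = z(z − 183)/(2·183), giving z² − 183z − 183·59·58 ≤ 0 and hence z ≤ (1/2)[183 + √(33489 + 4·626226)] = (1/2)[183 + √2538393] ≈ (1/2)(183 + 1593.2335) = 888.1168.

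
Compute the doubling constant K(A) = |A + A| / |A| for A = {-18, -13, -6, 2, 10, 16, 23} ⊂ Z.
K = |A + A| / |A| = 26/7

Enumerate A + A = {a + b : a, b ∈ A}. With |A| = 7, there are |A|^2 = 49 ordered sum pairs; collecting distinct values, A + A = {-36, -31, -26, -24, -19, -16, -12, -11, -8, -4, -3, -2, 3, 4, 5, 10, 12, 17, 18, 20, 25, 26, 32, 33, 39, 46}, so |A + A| = 26. Thus K = 26/7. For comparison, the minimum possible |A + A| over all 7-element sets is 2·7 − 1 = 13 (so min K = 13/7), attained only by arithmetic progressions.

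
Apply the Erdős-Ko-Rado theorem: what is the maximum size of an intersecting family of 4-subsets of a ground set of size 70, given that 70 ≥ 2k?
max |F| = C(69, 3) = 52394

Erdős-Ko-Rado (1961): when n ≥ 2k, max |F| = C(n−1, k−1). The bound is attained by the star {A : i ∈ A} for any fixed i ∈ [n]. Here C(70−1, 4−1) = C(69, 3) = 52394.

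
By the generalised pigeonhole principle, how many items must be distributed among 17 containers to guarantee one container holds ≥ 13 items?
n = (13 − 1)·17 + 1 = 205

By the generalised pigeonhole principle, to guarantee some box contains ≥ r objects we need more than (r − 1) · k objects total. Threshold: n = (r − 1) · k + 1. With r = 13 and k = 17: n = 12 · 17 + 1 = 204 + 1 = 205. For n = 204 = 12 · 17, we can put exactly 12 objects in every box, avoiding 13 in any single one — so 205 is tight.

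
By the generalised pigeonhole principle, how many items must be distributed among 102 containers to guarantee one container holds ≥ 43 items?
n = (43 − 1)·102 + 1 = 4285

By the generalised pigeonhole principle, to guarantee some box contains ≥ r objects we need more than (r − 1) · k objects total. Threshold: n = (r − 1) · k + 1. With r = 43 and k = 102: n = 42 · 102 + 1 = 4284 + 1 = 4285. For n = 4284 = 42 · 102, we can put exactly 42 objects in every box, avoiding 43 in any single one — so 4285 is tight.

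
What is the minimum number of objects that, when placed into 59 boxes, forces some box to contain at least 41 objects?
n = (41 − 1)·59 + 1 = 2361

By the generalised pigeonhole principle, to guarantee some box contains ≥ r objects we need more than (r − 1) · k objects total. Threshold: n = (r − 1) · k + 1. With r = 41 and k = 59: n = 40 · 59 + 1 = 2360 + 1 = 2361. For n = 2360 = 40 · 59, we can put exactly 40 objects in every box, avoiding 41 in any single one — so 2361 is tight.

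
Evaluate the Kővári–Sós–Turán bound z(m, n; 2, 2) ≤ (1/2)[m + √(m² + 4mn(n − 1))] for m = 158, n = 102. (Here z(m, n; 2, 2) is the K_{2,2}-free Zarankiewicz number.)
z(158, 102; 2, 2) ≤ (1/2)[158 + √(158² + 4·158·102·101)] = (1/2)[158 + √6535828] = 1357.2633

Kővári–Sós–Turán: let r_1, ..., r_158 be the row sums and z = Σ r_i the total number of 1s. Each pair of columns can share at most one row with both entries 1 (else a 2×2 all-ones block appears), so Σ_i C(r_i, 2) ≤ C(102, 2) = 5151. By convexity Σ_i C(r_i, 2) ≥ 158·C(z/158, 2) = z(z − 158)/(2·158), giving z² − 158z − 158·102·101 ≤ 0 and hence z ≤ (1/2)[158 + √(24964 + 4·1627716)] = (1/2)[158 + √6535828] ≈ (1/2)(158 + 2556.5265) = 1357.2633.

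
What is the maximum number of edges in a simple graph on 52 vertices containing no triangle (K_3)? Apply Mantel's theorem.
ex(52, K_3) = ⌊52^2/4⌋ = 676

Mantel (1907): a triangle-free graph on n vertices has at most ⌊n^2/4⌋ edges, with equality for the complete bipartite graph K_{⌊n/2⌋, ⌈n/2⌉}. For n = 52: ⌊52^2/4⌋ = ⌊2704/4⌋ = 676. The extremal graph is K_{26, 26}, which has 26·26 = 676 edges.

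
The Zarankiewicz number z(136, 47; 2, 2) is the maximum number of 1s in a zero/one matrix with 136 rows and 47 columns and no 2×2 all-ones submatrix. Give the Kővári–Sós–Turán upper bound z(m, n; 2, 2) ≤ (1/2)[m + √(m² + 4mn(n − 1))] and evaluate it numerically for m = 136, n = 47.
z(136, 47; 2, 2) ≤ (1/2)[136 + √(136² + 4·136·47·46)] = (1/2)[136 + √1194624] = 614.4943

Kővári–Sós–Turán: let r_1, ..., r_136 be the row sums and z = Σ r_i the total number of 1s. Each pair of columns can share at most one row with both entries 1 (else a 2×2 all-ones block appears), so Σ_i C(r_i, 2) ≤ C(47, 2) = 1081. By convexity Σ_i C(r_i, 2) ≥ 136·C(z/136, 2) = z(z − 136)/(2·136), giving z² − 136z − 136·47·46 ≤ 0 and hence z ≤ (1/2)[136 + √(18496 + 4·294032)] = (1/2)[136 + √1194624] ≈ (1/2)(136 + 1092.9886) = 614.4943.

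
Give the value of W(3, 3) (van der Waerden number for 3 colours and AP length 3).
W(3, 3) = 27

W(3, 3) = 27. The lower bound W(3, 3) > 26 comes from an explicit good 3-colouring of [1, 26]; the upper bound W(3, 3) ≤ 27 was verified by exhaustive search over 3-colourings of [1, 27].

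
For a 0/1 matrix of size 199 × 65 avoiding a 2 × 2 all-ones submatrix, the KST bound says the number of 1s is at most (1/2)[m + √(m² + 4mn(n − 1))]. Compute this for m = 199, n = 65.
z(199, 65; 2, 2) ≤ (1/2)[199 + √(199² + 4·199·65·64)] = (1/2)[199 + √3350961] = 1014.7815

Kővári–Sós–Turán: let r_1, ..., r_199 be the row sums and z = Σ r_i the total number of 1s. Each pair of columns can share at most one row with both entries 1 (else a 2×2 all-ones block appears), so Σ_i C(r_i, 2) ≤ C(65, 2) = 2080. By convexity Σ_i C(r_i, 2) ≥ 199·C(z/199, 2) = z(z − 199)/(2·199), giving z² − 199z − 199·65·64 ≤ 0 and hence z ≤ (1/2)[199 + √(39601 + 4·827840)] = (1/2)[199 + √3350961] ≈ (1/2)(199 + 1830.563) = 1014.7815.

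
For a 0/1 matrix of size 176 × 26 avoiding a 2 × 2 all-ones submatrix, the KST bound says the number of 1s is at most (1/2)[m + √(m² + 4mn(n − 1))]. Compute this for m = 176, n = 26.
z(176, 26; 2, 2) ≤ (1/2)[176 + √(176² + 4·176·26·25)] = (1/2)[176 + √488576] = 437.4911

Kővári–Sós–Turán: let r_1, ..., r_176 be the row sums and z = Σ r_i the total number of 1s. Each pair of columns can share at most one row with both entries 1 (else a 2×2 all-ones block appears), so Σ_i C(r_i, 2) ≤ C(26, 2) = 325. By convexity Σ_i C(r_i, 2) ≥ 176·C(z/176, 2) = z(z − 176)/(2·176), giving z² − 176z − 176·26·25 ≤ 0 and hence z ≤ (1/2)[176 + √(30976 + 4·114400)] = (1/2)[176 + √488576] ≈ (1/2)(176 + 698.9821) = 437.4911.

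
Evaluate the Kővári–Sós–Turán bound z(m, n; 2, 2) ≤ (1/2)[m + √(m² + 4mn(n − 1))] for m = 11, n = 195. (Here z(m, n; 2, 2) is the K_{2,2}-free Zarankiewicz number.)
z(11, 195; 2, 2) ≤ (1/2)[11 + √(11² + 4·11·195·194)] = (1/2)[11 + √1664641] = 650.6048

Kővári–Sós–Turán: let r_1, ..., r_11 be the row sums and z = Σ r_i the total number of 1s. Each pair of columns can share at most one row with both entries 1 (else a 2×2 all-ones block appears), so Σ_i C(r_i, 2) ≤ C(195, 2) = 18915. By convexity Σ_i C(r_i, 2) ≥ 11·C(z/11, 2) = z(z − 11)/(2·11), giving z² − 11z − 11·195·194 ≤ 0 and hence z ≤ (1/2)[11 + √(121 + 4·416130)] = (1/2)[11 + √1664641] ≈ (1/2)(11 + 1290.2097) = 650.6048.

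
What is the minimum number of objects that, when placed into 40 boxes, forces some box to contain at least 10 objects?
n = (10 − 1)·40 + 1 = 361

By the generalised pigeonhole principle, to guarantee some box contains ≥ r objects we need more than (r − 1) · k objects total. Threshold: n = (r − 1) · k + 1. With r = 10 and k = 40: n = 9 · 40 + 1 = 360 + 1 = 361. For n = 360 = 9 · 40, we can put exactly 9 objects in every box, avoiding 10 in any single one — so 361 is tight.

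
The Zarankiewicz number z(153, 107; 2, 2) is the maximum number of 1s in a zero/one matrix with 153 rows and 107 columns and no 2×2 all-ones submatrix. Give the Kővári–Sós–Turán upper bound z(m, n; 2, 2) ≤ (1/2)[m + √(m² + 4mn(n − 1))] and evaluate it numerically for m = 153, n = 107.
z(153, 107; 2, 2) ≤ (1/2)[153 + √(153² + 4·153·107·106)] = (1/2)[153 + √6964713] = 1396.0371

Kővári–Sós–Turán: let r_1, ..., r_153 be the row sums and z = Σ r_i the total number of 1s. Each pair of columns can share at most one row with both entries 1 (else a 2×2 all-ones block appears), so Σ_i C(r_i, 2) ≤ C(107, 2) = 5671. By convexity Σ_i C(r_i, 2) ≥ 153·C(z/153, 2) = z(z − 153)/(2·153), giving z² − 153z − 153·107·106 ≤ 0 and hence z ≤ (1/2)[153 + √(23409 + 4·1735326)] = (1/2)[153 + √6964713] ≈ (1/2)(153 + 2639.0743) = 1396.0371.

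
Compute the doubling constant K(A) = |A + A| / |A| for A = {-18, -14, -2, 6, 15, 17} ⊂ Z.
K = |A + A| / |A| = 21/6 = 7/2

Enumerate A + A = {a + b : a, b ∈ A}. With |A| = 6, there are |A|^2 = 36 ordered sum pairs; collecting distinct values, A + A = {-36, -32, -28, -20, -16, -12, -8, -4, -3, -1, 1, 3, 4, 12, 13, 15, 21, 23, 30, 32, 34}, so |A + A| = 21. Thus K = 21/6 = 7/2. For comparison, the minimum possible |A + A| over all 6-element sets is 2·6 − 1 = 11 (so min K = 11/6), attained only by arithmetic progressions.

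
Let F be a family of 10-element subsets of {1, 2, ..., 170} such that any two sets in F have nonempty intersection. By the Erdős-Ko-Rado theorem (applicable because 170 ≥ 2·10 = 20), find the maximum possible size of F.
max |F| = C(169, 9) = 249524848105533

The Erdős-Ko-Rado theorem states: for n ≥ 2k, an intersecting family of k-subsets of an n-element set has size at most C(n − 1, k − 1), with equality for 'star' families {A ⊆ [n] : |A| = k, i ∈ A} (fix an element i). For n = 170, k = 10: C(169, 9) = 249524848105533.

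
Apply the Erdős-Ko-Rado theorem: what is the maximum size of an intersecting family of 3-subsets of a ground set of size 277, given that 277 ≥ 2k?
max |F| = C(276, 2) = 37950

Erdős-Ko-Rado (1961): when n ≥ 2k, max |F| = C(n−1, k−1). The bound is attained by the star {A : i ∈ A} for any fixed i ∈ [n]. Here C(277−1, 3−1) = C(276, 2) = 37950.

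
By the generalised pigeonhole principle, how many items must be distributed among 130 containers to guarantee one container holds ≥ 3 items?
n = (3 − 1)·130 + 1 = 261

By the generalised pigeonhole principle, to guarantee some box contains ≥ r objects we need more than (r − 1) · k objects total. Threshold: n = (r − 1) · k + 1. With r = 3 and k = 130: n = 2 · 130 + 1 = 260 + 1 = 261. For n = 260 = 2 · 130, we can put exactly 2 objects in every box, avoiding 3 in any single one — so 261 is tight.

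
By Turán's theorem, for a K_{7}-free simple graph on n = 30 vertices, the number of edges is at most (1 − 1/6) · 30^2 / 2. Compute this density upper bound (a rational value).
Turán density bound = (5/6) · 30^2/2 = 375

Turán's theorem: ex(n, K_{r+1}) is achieved by the complete r-partite Turán graph T(n, r) with parts as balanced as possible, and is at most (1 − 1/r) · n^2/2. For r = 6, n = 30: the density bound is (5/6) · 900/2 = 375. Since 6 ∣ 30, the Turán graph T(30, 6) has parts of equal size 5, and its edge count e(T(30, 6)) = 375 attains the density bound exactly.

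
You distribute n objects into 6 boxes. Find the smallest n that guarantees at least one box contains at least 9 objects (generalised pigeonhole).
n = (9 − 1)·6 + 1 = 49

By the generalised pigeonhole principle, to guarantee some box contains ≥ r objects we need more than (r − 1) · k objects total. Threshold: n = (r − 1) · k + 1. With r = 9 and k = 6: n = 8 · 6 + 1 = 48 + 1 = 49. For n = 48 = 8 · 6, we can put exactly 8 objects in every box, avoiding 9 in any single one — so 49 is tight.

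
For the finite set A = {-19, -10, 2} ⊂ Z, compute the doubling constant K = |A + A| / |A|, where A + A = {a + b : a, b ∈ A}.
K = |A + A| / |A| = 6/3 = 2

Enumerate A + A = {a + b : a, b ∈ A}. With |A| = 3, there are |A|^2 = 9 ordered sum pairs; collecting distinct values, A + A = {-38, -29, -20, -17, -8, 4}, so |A + A| = 6. Thus K = 6/3 = 2. For comparison, the minimum possible |A + A| over all 3-element sets is 2·3 − 1 = 5 (so min K = 5/3), attained only by arithmetic progressions.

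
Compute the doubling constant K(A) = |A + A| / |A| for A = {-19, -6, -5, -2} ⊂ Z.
K = |A + A| / |A| = 10/4 = 5/2

Enumerate A + A = {a + b : a, b ∈ A}. With |A| = 4, there are |A|^2 = 16 ordered sum pairs; collecting distinct values, A + A = {-38, -25, -24, -21, -12, -11, -10, -8, -7, -4}, so |A + A| = 10. Thus K = 10/4 = 5/2. For comparison, the minimum possible |A + A| over all 4-element sets is 2·4 − 1 = 7 (so min K = 7/4), attained only by arithmetic progressions.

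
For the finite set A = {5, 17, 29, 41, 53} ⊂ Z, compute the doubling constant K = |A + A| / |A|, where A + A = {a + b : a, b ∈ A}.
K = |A + A| / |A| = 9/5

Enumerate A + A = {a + b : a, b ∈ A}. With |A| = 5, there are |A|^2 = 25 ordered sum pairs; collecting distinct values, A + A = {10, 22, 34, 46, 58, 70, 82, 94, 106}, so |A + A| = 9. Thus K = 9/5. Here |A + A| = 2|A| − 1 = 9, the minimum possible — so K = 9/5 is minimal, which holds iff A is an arithmetic progression.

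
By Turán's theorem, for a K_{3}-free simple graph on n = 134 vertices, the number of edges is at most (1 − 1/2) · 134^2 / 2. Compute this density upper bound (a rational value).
Turán density bound = (1/2) · 134^2/2 = 4489

Turán's theorem: ex(n, K_{r+1}) is achieved by the complete r-partite Turán graph T(n, r) with parts as balanced as possible, and is at most (1 − 1/r) · n^2/2. For r = 2, n = 134: the density bound is (1/2) · 17956/2 = 4489. Since 2 ∣ 134, the Turán graph T(134, 2) has parts of equal size 67, and its edge count e(T(134, 2)) = 4489 attains the density bound exactly.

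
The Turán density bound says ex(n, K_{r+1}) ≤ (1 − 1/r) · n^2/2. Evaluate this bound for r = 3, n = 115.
Turán density bound = (2/3) · 115^2/2 = 13225/3 ≈ 4408.3333

Turán's theorem: ex(n, K_{r+1}) is achieved by the complete r-partite Turán graph T(n, r) with parts as balanced as possible, and is at most (1 − 1/r) · n^2/2. For r = 3, n = 115: the density bound is (2/3) · 13225/2 = 13225/3 ≈ 4408.3333. The integer-valued extremum is e(T(115, 3)) = 4408, which is strictly less than the density bound 13225/3 since 3 ∤ 115 (the parts of T(115, 3) cannot all be equal).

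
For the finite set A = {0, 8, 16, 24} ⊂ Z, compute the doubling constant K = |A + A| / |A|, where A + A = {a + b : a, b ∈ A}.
K = |A + A| / |A| = 7/4

Enumerate A + A = {a + b : a, b ∈ A}. With |A| = 4, there are |A|^2 = 16 ordered sum pairs; collecting distinct values, A + A = {0, 8, 16, 24, 32, 40, 48}, so |A + A| = 7. Thus K = 7/4. Here |A + A| = 2|A| − 1 = 7, the minimum possible — so K = 7/4 is minimal, which holds iff A is an arithmetic progression.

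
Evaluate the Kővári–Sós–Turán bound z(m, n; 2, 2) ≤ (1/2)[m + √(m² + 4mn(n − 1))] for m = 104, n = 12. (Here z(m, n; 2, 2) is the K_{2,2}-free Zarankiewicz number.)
z(104, 12; 2, 2) ≤ (1/2)[104 + √(104² + 4·104·12·11)] = (1/2)[104 + √65728] = 180.1874

Kővári–Sós–Turán: let r_1, ..., r_104 be the row sums and z = Σ r_i the total number of 1s. Each pair of columns can share at most one row with both entries 1 (else a 2×2 all-ones block appears), so Σ_i C(r_i, 2) ≤ C(12, 2) = 66. By convexity Σ_i C(r_i, 2) ≥ 104·C(z/104, 2) = z(z − 104)/(2·104), giving z² − 104z − 104·12·11 ≤ 0 and hence z ≤ (1/2)[104 + √(10816 + 4·13728)] = (1/2)[104 + √65728] ≈ (1/2)(104 + 256.3747) = 180.1874.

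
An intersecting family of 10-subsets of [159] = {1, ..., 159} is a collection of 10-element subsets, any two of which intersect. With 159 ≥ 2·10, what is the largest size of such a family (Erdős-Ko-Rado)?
max |F| = C(158, 9) = 134083071186350

Erdős-Ko-Rado (1961): when n ≥ 2k, max |F| = C(n−1, k−1). The bound is attained by the star {A : i ∈ A} for any fixed i ∈ [n]. Here C(159−1, 10−1) = C(158, 9) = 134083071186350.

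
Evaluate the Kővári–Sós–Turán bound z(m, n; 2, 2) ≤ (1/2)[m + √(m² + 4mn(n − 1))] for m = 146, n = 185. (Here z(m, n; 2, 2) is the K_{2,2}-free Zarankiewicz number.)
z(146, 185; 2, 2) ≤ (1/2)[146 + √(146² + 4·146·185·184)] = (1/2)[146 + √19900676] = 2303.5087

Kővári–Sós–Turán: let r_1, ..., r_146 be the row sums and z = Σ r_i the total number of 1s. Each pair of columns can share at most one row with both entries 1 (else a 2×2 all-ones block appears), so Σ_i C(r_i, 2) ≤ C(185, 2) = 17020. By convexity Σ_i C(r_i, 2) ≥ 146·C(z/146, 2) = z(z − 146)/(2·146), giving z² − 146z − 146·185·184 ≤ 0 and hence z ≤ (1/2)[146 + √(21316 + 4·4969840)] = (1/2)[146 + √19900676] ≈ (1/2)(146 + 4461.0174) = 2303.5087.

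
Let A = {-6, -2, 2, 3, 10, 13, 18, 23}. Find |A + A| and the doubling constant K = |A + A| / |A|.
K = |A + A| / |A| = 28/8 = 7/2

Enumerate A + A = {a + b : a, b ∈ A}. With |A| = 8, there are |A|^2 = 64 ordered sum pairs; collecting distinct values, A + A = {-12, -8, -4, -3, 0, 1, 4, 5, 6, 7, 8, 11, 12, 13, 15, 16, 17, 20, 21, 23, 25, 26, 28, 31, 33, 36, 41, 46}, so |A + A| = 28. Thus K = 28/8 = 7/2. For comparison, the minimum possible |A + A| over all 8-element sets is 2·8 − 1 = 15 (so min K = 15/8), attained only by arithmetic progressions.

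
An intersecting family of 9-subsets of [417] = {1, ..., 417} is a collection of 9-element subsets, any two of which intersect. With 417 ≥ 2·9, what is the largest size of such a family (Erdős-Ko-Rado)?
max |F| = C(416, 8) = 20788229335792620

Erdős-Ko-Rado (1961): when n ≥ 2k, max |F| = C(n−1, k−1). The bound is attained by the star {A : i ∈ A} for any fixed i ∈ [n]. Here C(417−1, 9−1) = C(416, 8) = 20788229335792620.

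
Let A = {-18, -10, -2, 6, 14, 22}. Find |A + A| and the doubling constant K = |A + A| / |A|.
K = |A + A| / |A| = 11/6

Enumerate A + A = {a + b : a, b ∈ A}. With |A| = 6, there are |A|^2 = 36 ordered sum pairs; collecting distinct values, A + A = {-36, -28, -20, -12, -4, 4, 12, 20, 28, 36, 44}, so |A + A| = 11. Thus K = 11/6. Here |A + A| = 2|A| − 1 = 11, the minimum possible — so K = 11/6 is minimal, which holds iff A is an arithmetic progression.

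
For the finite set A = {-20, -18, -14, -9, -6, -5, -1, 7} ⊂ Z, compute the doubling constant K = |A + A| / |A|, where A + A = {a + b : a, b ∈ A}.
K = |A + A| / |A| = 29/8

Enumerate A + A = {a + b : a, b ∈ A}. With |A| = 8, there are |A|^2 = 64 ordered sum pairs; collecting distinct values, A + A = {-40, -38, -36, -34, -32, -29, -28, -27, -26, -25, -24, -23, -21, -20, -19, -18, -15, -14, -13, -12, -11, -10, -7, -6, -2, 1, 2, 6, 14}, so |A + A| = 29. Thus K = 29/8. For comparison, the minimum possible |A + A| over all 8-element sets is 2·8 − 1 = 15 (so min K = 15/8), attained only by arithmetic progressions.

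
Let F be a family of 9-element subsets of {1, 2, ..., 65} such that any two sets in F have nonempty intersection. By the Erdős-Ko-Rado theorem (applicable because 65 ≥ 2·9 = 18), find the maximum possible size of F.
max |F| = C(64, 8) = 4426165368

The Erdős-Ko-Rado theorem states: for n ≥ 2k, an intersecting family of k-subsets of an n-element set has size at most C(n − 1, k − 1), with equality for 'star' families {A ⊆ [n] : |A| = k, i ∈ A} (fix an element i). For n = 65, k = 9: C(64, 8) = 4426165368.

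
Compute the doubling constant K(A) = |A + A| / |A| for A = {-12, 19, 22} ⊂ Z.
K = |A + A| / |A| = 6/3 = 2

Enumerate A + A = {a + b : a, b ∈ A}. With |A| = 3, there are |A|^2 = 9 ordered sum pairs; collecting distinct values, A + A = {-24, 7, 10, 38, 41, 44}, so |A + A| = 6. Thus K = 6/3 = 2. For comparison, the minimum possible |A + A| over all 3-element sets is 2·3 − 1 = 5 (so min K = 5/3), attained only by arithmetic progressions.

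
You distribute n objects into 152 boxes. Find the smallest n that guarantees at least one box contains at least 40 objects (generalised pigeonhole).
n = (40 − 1)·152 + 1 = 5929

By the generalised pigeonhole principle, to guarantee some box contains ≥ r objects we need more than (r − 1) · k objects total. Threshold: n = (r − 1) · k + 1. With r = 40 and k = 152: n = 39 · 152 + 1 = 5928 + 1 = 5929. For n = 5928 = 39 · 152, we can put exactly 39 objects in every box, avoiding 40 in any single one — so 5929 is tight.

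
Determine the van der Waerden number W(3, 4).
W(3, 4) = 293

This is a classical value, W(3, 4) = 293, established by combining an explicit 3-colouring of {1, ..., 292} with no monochromatic 4-AP (giving the lower bound W(3, 4) > 292) and a finite case analysis / exhaustive computer search showing every 3-colouring of {1, ..., 293} has such an AP.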